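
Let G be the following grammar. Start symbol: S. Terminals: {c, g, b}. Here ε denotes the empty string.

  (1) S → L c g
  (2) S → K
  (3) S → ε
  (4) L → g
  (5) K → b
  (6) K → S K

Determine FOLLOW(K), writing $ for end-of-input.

FIRST(L) = {g}
FIRST(S) = {ε, b, g}  (via L c g, K)
FIRST(K) = {b, g}  (via S K)
FOLLOW(S) includes $ since S is the start symbol.
FOLLOW(S): in K→S K, S is followed by K with FIRST {b, g}. Thus FOLLOW(S) = {$, b, g}.
FOLLOW(L): in S→L c g, L is followed by c g with FIRST {c}. Thus FOLLOW(L) = {c}.
FOLLOW(K): in S→K, the suffix after K is empty, so FOLLOW(K) ⊇ FOLLOW(S) = {$, b, g}; in K→S K, the suffix after K is empty (adds nothing new). Thus FOLLOW(K) = {$, b, g}.

{$, b, g}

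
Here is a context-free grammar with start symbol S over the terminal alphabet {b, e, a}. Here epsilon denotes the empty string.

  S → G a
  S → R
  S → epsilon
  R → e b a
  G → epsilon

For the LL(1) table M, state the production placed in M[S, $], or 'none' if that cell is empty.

S → epsilon

FIRST(R): from R→e b a we get {e}. So FIRST(R) = {e}.
FIRST(G): from G→epsilon we get {epsilon}. So FIRST(G) = {epsilon}.
FIRST(S): from S→G a we get {a}; from S→R we get {e}; from S→epsilon we get {epsilon}. So FIRST(S) = {epsilon, a, e}.
FOLLOW(S) includes $ since S is the start symbol.
FOLLOW(S): S appears on no right-hand side. Thus FOLLOW(S) = {$}.
For S → G a: FIRST(G a) = {a}, so it goes in M[S, t] for t ∈ {a}.
For S → R: FIRST(R) = {e}, so it goes in M[S, t] for t ∈ {e}.
For S → epsilon: FIRST(epsilon) = {epsilon}, so it goes in M[S, t] for t ∈ {}; since epsilon ∈ FIRST, also for every t ∈ FOLLOW(S) = {$}.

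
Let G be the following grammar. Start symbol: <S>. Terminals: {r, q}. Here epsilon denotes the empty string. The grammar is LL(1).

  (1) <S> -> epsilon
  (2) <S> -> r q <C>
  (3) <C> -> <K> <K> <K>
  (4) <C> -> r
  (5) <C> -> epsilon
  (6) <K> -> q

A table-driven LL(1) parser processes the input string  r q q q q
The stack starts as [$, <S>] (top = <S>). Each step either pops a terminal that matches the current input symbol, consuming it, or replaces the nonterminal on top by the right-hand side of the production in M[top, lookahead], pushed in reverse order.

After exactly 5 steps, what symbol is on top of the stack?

q

     Stack          Input        Action
  1  $ <S>          r q q q q $  expand <S> -> r q <C>
  2  $ <C> q r      r q q q q $  match r
  3  $ <C> q        q q q q $    match q
  4  $ <C>          q q q $      expand <C> -> <K> <K> <K>
  5  $ <K> <K> <K>  q q q $      expand <K> -> q
Stack after step 5: $ <K> <K> q (top = q).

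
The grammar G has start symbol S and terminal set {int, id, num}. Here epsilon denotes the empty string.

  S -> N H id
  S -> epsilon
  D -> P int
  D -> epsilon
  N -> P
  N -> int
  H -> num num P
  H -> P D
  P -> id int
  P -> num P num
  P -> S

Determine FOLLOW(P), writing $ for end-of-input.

FIRST(S) = {epsilon, id, int, num}  (via N H id)
FIRST(P) = {epsilon, id, int, num}  (via S)
FIRST(D) = {epsilon, id, int, num}  (via P int)
FIRST(N) = {epsilon, id, int, num}  (via P)
FIRST(H) = {epsilon, id, int, num}  (via P D)
FOLLOW(S) includes $ since S is the start symbol.
FOLLOW(N): in S->N H id, N is followed by H id with FIRST {id, int, num}. Thus FOLLOW(N) = {id, int, num}.
FOLLOW(H): in S->N H id, H is followed by id with FIRST {id}. Thus FOLLOW(H) = {id}.
FOLLOW(D): in H->P D, the suffix after D is empty, so FOLLOW(D) ⊇ FOLLOW(H) = {id}. Thus FOLLOW(D) = {id}.
FOLLOW(P): in D->P int, P is followed by int with FIRST {int}; in N->P, the suffix after P is empty, so FOLLOW(P) ⊇ FOLLOW(N) = {id, int, num}; in H->num num P, the suffix after P is empty, so FOLLOW(P) ⊇ FOLLOW(H) = {id}; in H->P D, P is followed by D with FIRST {epsilon, id, int, num}; in H->P D, the suffix after P is nullable, so FOLLOW(P) ⊇ FOLLOW(H) = {id}; in P->num P num, P is followed by num with FIRST {num}. Thus FOLLOW(P) = {id, int, num}.
FOLLOW(S): in P->S, the suffix after S is empty, so FOLLOW(S) ⊇ FOLLOW(P) = {id, int, num}. Thus FOLLOW(S) = {$, id, int, num}.

{id, int, num}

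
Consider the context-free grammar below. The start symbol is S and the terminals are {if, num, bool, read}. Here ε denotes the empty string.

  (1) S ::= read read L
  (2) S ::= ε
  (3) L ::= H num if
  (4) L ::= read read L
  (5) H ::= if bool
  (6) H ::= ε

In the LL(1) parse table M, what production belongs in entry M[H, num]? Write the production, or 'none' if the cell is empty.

H ::= ε

FIRST(S): from S::=read read L we get {read}; from S::=ε we get {ε}. So FIRST(S) = {ε, read}.
FIRST(H): from H::=if bool we get {if}; from H::=ε we get {ε}. So FIRST(H) = {ε, if}.
FIRST(L): from L::=H num if we get {if, num}; from L::=read read L we get {read}. So FIRST(L) = {if, num, read}.
FOLLOW(S) includes $ since S is the start symbol.
FOLLOW(H): in L::=H num if, H is followed by num if with FIRST {num}. Thus FOLLOW(H) = {num}.
For H ::= if bool: FIRST(if bool) = {if}, so it goes in M[H, t] for t ∈ {if}.
For H ::= ε: FIRST(ε) = {ε}, so it goes in M[H, t] for t ∈ {}; since ε ∈ FIRST, also for every t ∈ FOLLOW(H) = {num}.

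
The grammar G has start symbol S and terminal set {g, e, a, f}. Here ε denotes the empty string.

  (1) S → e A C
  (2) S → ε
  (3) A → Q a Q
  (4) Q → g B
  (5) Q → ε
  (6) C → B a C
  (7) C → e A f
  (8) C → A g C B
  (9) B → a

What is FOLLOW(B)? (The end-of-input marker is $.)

FIRST(S) = {ε, e}
FIRST(Q) = {ε, g}
FIRST(B) = {a}
FIRST(A) = {a, g}  (via Q a Q)
FIRST(C) = {a, e, g}  (via B a C, A g C B)
FOLLOW(S) includes $ since S is the start symbol.
FOLLOW(S): S appears on no right-hand side. Thus FOLLOW(S) = {$}.
FOLLOW(A): in S→e A C, A is followed by C with FIRST {a, e, g}; in C→e A f, A is followed by f with FIRST {f}; in C→A g C B, A is followed by g C B with FIRST {g}. Thus FOLLOW(A) = {a, e, f, g}.
FOLLOW(Q): in A→Q a Q (occurrence 1), Q is followed by a Q with FIRST {a}; in A→Q a Q (occurrence 2), the suffix after Q is empty, so FOLLOW(Q) ⊇ FOLLOW(A) = {a, e, f, g}. Thus FOLLOW(Q) = {a, e, f, g}.
FOLLOW(C): in S→e A C, the suffix after C is empty, so FOLLOW(C) ⊇ FOLLOW(S) = {$}; in C→B a C, the suffix after C is empty (adds nothing new); in C→A g C B, C is followed by B with FIRST {a}. Thus FOLLOW(C) = {$, a}.
FOLLOW(B): in Q→g B, the suffix after B is empty, so FOLLOW(B) ⊇ FOLLOW(Q) = {a, e, f, g}; in C→B a C, B is followed by a C with FIRST {a}; in C→A g C B, the suffix after B is empty, so FOLLOW(B) ⊇ FOLLOW(C) = {$, a}. Thus FOLLOW(B) = {$, a, e, f, g}.

{$, a, e, f, g}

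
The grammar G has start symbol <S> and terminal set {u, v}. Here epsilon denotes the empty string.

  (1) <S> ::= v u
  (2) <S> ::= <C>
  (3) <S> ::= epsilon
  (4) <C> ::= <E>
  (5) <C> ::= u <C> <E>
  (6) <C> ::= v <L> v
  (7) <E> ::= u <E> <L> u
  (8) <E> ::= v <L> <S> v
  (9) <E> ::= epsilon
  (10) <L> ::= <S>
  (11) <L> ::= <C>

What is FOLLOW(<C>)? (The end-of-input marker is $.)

FIRST(<E>) = {epsilon, u, v}
FIRST(<C>) = {epsilon, u, v}  (via <E>)
FIRST(<S>) = {epsilon, u, v}  (via <C>)
FIRST(<L>) = {epsilon, u, v}  (via <S>, <C>)
FOLLOW(<S>) includes $ since <S> is the start symbol.
FOLLOW(<L>): in <C>::=v <L> v, <L> is followed by v with FIRST {v}; in <E>::=u <E> <L> u, <L> is followed by u with FIRST {u}; in <E>::=v <L> <S> v, <L> is followed by <S> v with FIRST {u, v}. Thus FOLLOW(<L>) = {u, v}.
FOLLOW(<S>): in <E>::=v <L> <S> v, <S> is followed by v with FIRST {v}; in <L>::=<S>, the suffix after <S> is empty, so FOLLOW(<S>) ⊇ FOLLOW(<L>) = {u, v}. Thus FOLLOW(<S>) = {$, u, v}.
FOLLOW(<C>): in <S>::=<C>, the suffix after <C> is empty, so FOLLOW(<C>) ⊇ FOLLOW(<S>) = {$, u, v}; in <C>::=u <C> <E>, <C> is followed by <E> with FIRST {epsilon, u, v}; in <C>::=u <C> <E>, the suffix after <C> is nullable (adds nothing new); in <L>::=<C>, the suffix after <C> is empty, so FOLLOW(<C>) ⊇ FOLLOW(<L>) = {u, v}. Thus FOLLOW(<C>) = {$, u, v}.
FOLLOW(<E>): in <C>::=<E>, the suffix after <E> is empty, so FOLLOW(<E>) ⊇ FOLLOW(<C>) = {$, u, v}; in <C>::=u <C> <E>, the suffix after <E> is empty, so FOLLOW(<E>) ⊇ FOLLOW(<C>) = {$, u, v}; in <E>::=u <E> <L> u, <E> is followed by <L> u with FIRST {u, v}. Thus FOLLOW(<E>) = {$, u, v}.

{$, u, v}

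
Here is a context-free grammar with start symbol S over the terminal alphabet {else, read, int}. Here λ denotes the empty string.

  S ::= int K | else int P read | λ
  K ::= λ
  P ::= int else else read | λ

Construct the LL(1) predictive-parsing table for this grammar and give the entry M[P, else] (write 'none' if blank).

none

FIRST(S) = {λ, else, int}
FIRST(K) = {λ}
FIRST(P) = {λ, int}
FOLLOW(S) includes $ since S is the start symbol.
FOLLOW(P): in S::=else int P read, P is followed by read with FIRST {read}. Thus FOLLOW(P) = {read}.
For P ::= int else else read: FIRST(int else else read) = {int}, so it goes in M[P, t] for t ∈ {int}.
For P ::= λ: FIRST(λ) = {λ}, so it goes in M[P, t] for t ∈ {}; since λ ∈ FIRST, also for every t ∈ FOLLOW(P) = {read}.
None of these place a production in M[P, else].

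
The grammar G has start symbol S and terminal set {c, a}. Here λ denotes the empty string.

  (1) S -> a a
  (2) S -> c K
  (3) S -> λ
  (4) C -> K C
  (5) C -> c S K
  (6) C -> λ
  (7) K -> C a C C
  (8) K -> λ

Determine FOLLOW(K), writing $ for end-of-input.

{$, a, c}

FIRST(S): from S->a a we get {a}; from S->c K we get {c}; from S->λ we get {λ}. So FIRST(S) = {λ, a, c}.
FIRST(C): from C->K C we get {λ, a, c}; from C->c S K we get {c}; from C->λ we get {λ}. So FIRST(C) = {λ, a, c}.
FIRST(K): from K->C a C C we get {a, c}; from K->λ we get {λ}. So FIRST(K) = {λ, a, c}.
FOLLOW(S) includes $ since S is the start symbol.
FOLLOW(S): in C->c S K, S is followed by K with FIRST {λ, a, c}; in C->c S K, the suffix after S is nullable, so FOLLOW(S) ⊇ FOLLOW(C) = {$, a, c}. Thus FOLLOW(S) = {$, a, c}.
FOLLOW(C): in C->K C, the suffix after C is empty (adds nothing new); in K->C a C C (occurrence 1), C is followed by a C C with FIRST {a}; in K->C a C C (occurrence 2), C is followed by C with FIRST {λ, a, c}; in K->C a C C (occurrence 2), the suffix after C is nullable, so FOLLOW(C) ⊇ FOLLOW(K) = {$, a, c}; in K->C a C C (occurrence 3), the suffix after C is empty, so FOLLOW(C) ⊇ FOLLOW(K) = {$, a, c}. Thus FOLLOW(C) = {$, a, c}.
FOLLOW(K): in S->c K, the suffix after K is empty, so FOLLOW(K) ⊇ FOLLOW(S) = {$, a, c}; in C->K C, K is followed by C with FIRST {λ, a, c}; in C->K C, the suffix after K is nullable, so FOLLOW(K) ⊇ FOLLOW(C) = {$, a, c}; in C->c S K, the suffix after K is empty, so FOLLOW(K) ⊇ FOLLOW(C) = {$, a, c}. Thus FOLLOW(K) = {$, a, c}.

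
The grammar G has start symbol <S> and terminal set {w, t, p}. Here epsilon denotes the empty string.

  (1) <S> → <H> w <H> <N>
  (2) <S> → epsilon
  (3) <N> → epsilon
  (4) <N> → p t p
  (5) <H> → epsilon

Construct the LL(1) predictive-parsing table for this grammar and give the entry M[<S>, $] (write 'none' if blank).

FIRST(<N>): from <N>→epsilon we get {epsilon}; from <N>→p t p we get {p}. So FIRST(<N>) = {epsilon, p}.
FIRST(<H>): from <H>→epsilon we get {epsilon}. So FIRST(<H>) = {epsilon}.
FIRST(<S>): from <S>→<H> w <H> <N> we get {w}; from <S>→epsilon we get {epsilon}. So FIRST(<S>) = {epsilon, w}.
FOLLOW(<S>) includes $ since <S> is the start symbol.
FOLLOW(<S>): <S> appears on no right-hand side. Thus FOLLOW(<S>) = {$}.
For <S> → <H> w <H> <N>: FIRST(<H> w <H> <N>) = {w}, so it goes in M[<S>, t] for t ∈ {w}.
For <S> → epsilon: FIRST(epsilon) = {epsilon}, so it goes in M[<S>, t] for t ∈ {}; since epsilon ∈ FIRST, also for every t ∈ FOLLOW(<S>) = {$}.

<S> → epsilon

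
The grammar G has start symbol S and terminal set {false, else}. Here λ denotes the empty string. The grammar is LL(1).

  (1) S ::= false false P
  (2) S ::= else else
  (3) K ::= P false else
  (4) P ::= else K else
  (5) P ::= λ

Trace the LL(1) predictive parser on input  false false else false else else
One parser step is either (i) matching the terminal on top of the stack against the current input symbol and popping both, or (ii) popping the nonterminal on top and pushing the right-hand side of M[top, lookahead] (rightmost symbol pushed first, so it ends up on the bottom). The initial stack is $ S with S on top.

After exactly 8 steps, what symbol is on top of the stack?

step 1: stack=$ S  input=false false else false else else $  — expand S ::= false false P
step 2: stack=$ P false false  input=false false else false else else $  — match false
step 3: stack=$ P false  input=false else false else else $  — match false
step 4: stack=$ P  input=else false else else $  — expand P ::= else K else
step 5: stack=$ else K else  input=else false else else $  — match else
step 6: stack=$ else K  input=false else else $  — expand K ::= P false else
step 7: stack=$ else else false P  input=false else else $  — expand P ::= λ
step 8: stack=$ else else false  input=false else else $  — match false
Stack after step 8: $ else else (top = else).

else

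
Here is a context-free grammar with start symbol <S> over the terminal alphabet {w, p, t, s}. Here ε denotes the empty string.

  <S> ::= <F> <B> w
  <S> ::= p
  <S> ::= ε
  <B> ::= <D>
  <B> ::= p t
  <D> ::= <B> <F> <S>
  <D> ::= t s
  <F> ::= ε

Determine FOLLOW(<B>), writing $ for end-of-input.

FIRST(<F>): from <F>::=ε we get {ε}. So FIRST(<F>) = {ε}.
FIRST(<S>): from <S>::=<F> <B> w we get {p, t}; from <S>::=p we get {p}; from <S>::=ε we get {ε}. So FIRST(<S>) = {ε, p, t}.
FIRST(<B>): from <B>::=<D> we get {p, t}; from <B>::=p t we get {p}. So FIRST(<B>) = {p, t}.
FIRST(<D>): from <D>::=<B> <F> <S> we get {p, t}; from <D>::=t s we get {t}. So FIRST(<D>) = {p, t}.
FOLLOW(<S>) includes $ since <S> is the start symbol.
FOLLOW(<S>): in <D>::=<B> <F> <S>, the suffix after <S> is empty, so FOLLOW(<S>) ⊇ FOLLOW(<D>) = {p, t, w}. Thus FOLLOW(<S>) = {$, p, t, w}.
FOLLOW(<B>): in <S>::=<F> <B> w, <B> is followed by w with FIRST {w}; in <D>::=<B> <F> <S>, <B> is followed by <F> <S> with FIRST {ε, p, t}; in <D>::=<B> <F> <S>, the suffix after <B> is nullable, so FOLLOW(<B>) ⊇ FOLLOW(<D>) = {p, t, w}. Thus FOLLOW(<B>) = {p, t, w}.
FOLLOW(<D>): in <B>::=<D>, the suffix after <D> is empty, so FOLLOW(<D>) ⊇ FOLLOW(<B>) = {p, t, w}. Thus FOLLOW(<D>) = {p, t, w}.
FOLLOW(<F>): in <S>::=<F> <B> w, <F> is followed by <B> w with FIRST {p, t}; in <D>::=<B> <F> <S>, <F> is followed by <S> with FIRST {ε, p, t}; in <D>::=<B> <F> <S>, the suffix after <F> is nullable, so FOLLOW(<F>) ⊇ FOLLOW(<D>) = {p, t, w}. Thus FOLLOW(<F>) = {p, t, w}.

{p, t, w}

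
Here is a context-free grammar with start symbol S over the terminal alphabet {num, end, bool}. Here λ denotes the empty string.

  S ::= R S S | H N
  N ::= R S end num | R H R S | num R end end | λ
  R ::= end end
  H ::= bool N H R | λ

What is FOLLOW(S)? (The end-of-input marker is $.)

{$, bool, end, num}

FIRST(R) = {end}
FIRST(H) = {λ, bool}
FIRST(N) = {λ, end, num}  (via R S end num, R H R S)
FIRST(S) = {λ, bool, end, num}  (via R S S, H N)
FOLLOW(S) includes $ since S is the start symbol.
FOLLOW(S): in S::=R S S (occurrence 1), S is followed by S with FIRST {λ, bool, end, num}; in S::=R S S (occurrence 1), the suffix after S is nullable (adds nothing new); in S::=R S S (occurrence 2), the suffix after S is empty (adds nothing new); in N::=R S end num, S is followed by end num with FIRST {end}; in N::=R H R S, the suffix after S is empty, so FOLLOW(S) ⊇ FOLLOW(N) = {$, bool, end, num}. Thus FOLLOW(S) = {$, bool, end, num}.
FOLLOW(N): in S::=H N, the suffix after N is empty, so FOLLOW(N) ⊇ FOLLOW(S) = {$, bool, end, num}; in H::=bool N H R, N is followed by H R with FIRST {bool, end}. Thus FOLLOW(N) = {$, bool, end, num}.
FOLLOW(H): in S::=H N, H is followed by N with FIRST {λ, end, num}; in S::=H N, the suffix after H is nullable, so FOLLOW(H) ⊇ FOLLOW(S) = {$, bool, end, num}; in N::=R H R S, H is followed by R S with FIRST {end}; in H::=bool N H R, H is followed by R with FIRST {end}. Thus FOLLOW(H) = {$, bool, end, num}.
FOLLOW(R): in S::=R S S, R is followed by S S with FIRST {λ, bool, end, num}; in S::=R S S, the suffix after R is nullable, so FOLLOW(R) ⊇ FOLLOW(S) = {$, bool, end, num}; in N::=R S end num, R is followed by S end num with FIRST {bool, end, num}; in N::=R H R S (occurrence 1), R is followed by H R S with FIRST {bool, end}; in N::=R H R S (occurrence 2), R is followed by S with FIRST {λ, bool, end, num}; in N::=R H R S (occurrence 2), the suffix after R is nullable, so FOLLOW(R) ⊇ FOLLOW(N) = {$, bool, end, num}; in N::=num R end end, R is followed by end end with FIRST {end}; in H::=bool N H R, the suffix after R is empty, so FOLLOW(R) ⊇ FOLLOW(H) = {$, bool, end, num}. Thus FOLLOW(R) = {$, bool, end, num}.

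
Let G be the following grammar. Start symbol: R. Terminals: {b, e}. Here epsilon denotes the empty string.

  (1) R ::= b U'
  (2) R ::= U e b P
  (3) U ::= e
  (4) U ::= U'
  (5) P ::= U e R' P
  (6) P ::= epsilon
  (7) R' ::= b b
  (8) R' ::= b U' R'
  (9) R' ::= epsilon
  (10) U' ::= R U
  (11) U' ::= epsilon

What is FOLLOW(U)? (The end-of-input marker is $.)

{$, b, e}

FIRST(R'): from R'::=b b we get {b}; from R'::=b U' R' we get {b}; from R'::=epsilon we get {epsilon}. So FIRST(R') = {epsilon, b}.
FIRST(R): from R::=b U' we get {b}; from R::=U e b P we get {b, e}. So FIRST(R) = {b, e}.
FIRST(U'): from U'::=R U we get {b, e}; from U'::=epsilon we get {epsilon}. So FIRST(U') = {epsilon, b, e}.
FIRST(U): from U::=e we get {e}; from U::=U' we get {epsilon, b, e}. So FIRST(U) = {epsilon, b, e}.
FIRST(P): from P::=U e R' P we get {b, e}; from P::=epsilon we get {epsilon}. So FIRST(P) = {epsilon, b, e}.
FOLLOW(R) includes $ since R is the start symbol.
FOLLOW(R): in U'::=R U, R is followed by U with FIRST {epsilon, b, e}; in U'::=R U, the suffix after R is nullable, so FOLLOW(R) ⊇ FOLLOW(U') = {$, b, e}. Thus FOLLOW(R) = {$, b, e}.
FOLLOW(P): in R::=U e b P, the suffix after P is empty, so FOLLOW(P) ⊇ FOLLOW(R) = {$, b, e}; in P::=U e R' P, the suffix after P is empty (adds nothing new). Thus FOLLOW(P) = {$, b, e}.
FOLLOW(R'): in P::=U e R' P, R' is followed by P with FIRST {epsilon, b, e}; in P::=U e R' P, the suffix after R' is nullable, so FOLLOW(R') ⊇ FOLLOW(P) = {$, b, e}; in R'::=b U' R', the suffix after R' is empty (adds nothing new). Thus FOLLOW(R') = {$, b, e}.
FOLLOW(U): in R::=U e b P, U is followed by e b P with FIRST {e}; in P::=U e R' P, U is followed by e R' P with FIRST {e}; in U'::=R U, the suffix after U is empty, so FOLLOW(U) ⊇ FOLLOW(U') = {$, b, e}. Thus FOLLOW(U) = {$, b, e}.
FOLLOW(U'): in R::=b U', the suffix after U' is empty, so FOLLOW(U') ⊇ FOLLOW(R) = {$, b, e}; in U::=U', the suffix after U' is empty, so FOLLOW(U') ⊇ FOLLOW(U) = {$, b, e}; in R'::=b U' R', U' is followed by R' with FIRST {epsilon, b}; in R'::=b U' R', the suffix after U' is nullable, so FOLLOW(U') ⊇ FOLLOW(R') = {$, b, e}. Thus FOLLOW(U') = {$, b, e}.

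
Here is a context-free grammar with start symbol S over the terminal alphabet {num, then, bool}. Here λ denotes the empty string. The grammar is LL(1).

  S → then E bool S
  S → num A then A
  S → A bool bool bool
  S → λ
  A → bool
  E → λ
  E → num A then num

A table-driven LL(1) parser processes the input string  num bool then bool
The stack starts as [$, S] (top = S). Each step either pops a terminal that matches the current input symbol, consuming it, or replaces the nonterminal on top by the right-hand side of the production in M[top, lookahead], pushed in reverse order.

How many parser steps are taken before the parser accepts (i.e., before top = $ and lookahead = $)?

step 1: stack=$ S  input=num bool then bool $  — expand S → num A then A
step 2: stack=$ A then A num  input=num bool then bool $  — match num
step 3: stack=$ A then A  input=bool then bool $  — expand A → bool
step 4: stack=$ A then bool  input=bool then bool $  — match bool
step 5: stack=$ A then  input=then bool $  — match then
step 6: stack=$ A  input=bool $  — expand A → bool
step 7: stack=$ bool  input=bool $  — match bool
Accept reached after 7 steps.

7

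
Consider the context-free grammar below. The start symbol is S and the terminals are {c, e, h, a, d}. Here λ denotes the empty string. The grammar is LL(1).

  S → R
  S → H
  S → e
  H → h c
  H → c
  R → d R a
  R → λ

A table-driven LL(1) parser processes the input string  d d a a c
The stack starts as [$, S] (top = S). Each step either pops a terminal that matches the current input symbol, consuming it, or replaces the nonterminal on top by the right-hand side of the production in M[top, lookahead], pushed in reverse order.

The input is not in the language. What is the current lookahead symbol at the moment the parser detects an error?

     Stack      Input        Action
  1  $ S        d d a a c $  expand S → R
  2  $ R        d d a a c $  expand R → d R a
  3  $ a R d    d d a a c $  match d
  4  $ a R      d a a c $    expand R → d R a
  5  $ a a R d  d a a c $    match d
  6  $ a a R    a a c $      expand R → λ
  7  $ a a      a a c $      match a
  8  $ a        a c $        match a
  9  $          c $          error: stack empty but input remains

c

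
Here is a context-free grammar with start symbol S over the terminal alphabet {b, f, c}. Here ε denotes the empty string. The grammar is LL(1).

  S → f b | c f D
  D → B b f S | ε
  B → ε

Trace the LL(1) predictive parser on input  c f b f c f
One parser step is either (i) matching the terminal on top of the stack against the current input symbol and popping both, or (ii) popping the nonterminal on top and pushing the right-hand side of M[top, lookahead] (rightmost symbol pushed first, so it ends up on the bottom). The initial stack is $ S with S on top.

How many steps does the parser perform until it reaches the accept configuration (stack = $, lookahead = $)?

      Stack      Input          Action
   1  $ S        c f b f c f $  expand S → c f D
   2  $ D f c    c f b f c f $  match c
   3  $ D f      f b f c f $    match f
   4  $ D        b f c f $      expand D → B b f S
   5  $ S f b B  b f c f $      expand B → ε
   6  $ S f b    b f c f $      match b
   7  $ S f      f c f $        match f
   8  $ S        c f $          expand S → c f D
   9  $ D f c    c f $          match c
  10  $ D f      f $            match f
  11  $ D        $              expand D → ε
Accept reached after 11 steps.

11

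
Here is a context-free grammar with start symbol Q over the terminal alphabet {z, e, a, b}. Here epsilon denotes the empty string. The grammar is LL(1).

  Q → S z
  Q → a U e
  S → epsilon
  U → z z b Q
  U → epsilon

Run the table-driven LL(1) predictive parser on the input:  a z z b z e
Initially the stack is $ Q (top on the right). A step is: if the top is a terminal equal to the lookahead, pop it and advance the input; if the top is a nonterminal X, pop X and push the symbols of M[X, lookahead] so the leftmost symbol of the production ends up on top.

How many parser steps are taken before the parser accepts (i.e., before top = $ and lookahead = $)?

10

      Stack        Input          Action
   1  $ Q          a z z b z e $  expand Q → a U e
   2  $ e U a      a z z b z e $  match a
   3  $ e U        z z b z e $    expand U → z z b Q
   4  $ e Q b z z  z z b z e $    match z
   5  $ e Q b z    z b z e $      match z
   6  $ e Q b      b z e $        match b
   7  $ e Q        z e $          expand Q → S z
   8  $ e z S      z e $          expand S → epsilon
   9  $ e z        z e $          match z
  10  $ e          e $            match e
Accept reached after 10 steps.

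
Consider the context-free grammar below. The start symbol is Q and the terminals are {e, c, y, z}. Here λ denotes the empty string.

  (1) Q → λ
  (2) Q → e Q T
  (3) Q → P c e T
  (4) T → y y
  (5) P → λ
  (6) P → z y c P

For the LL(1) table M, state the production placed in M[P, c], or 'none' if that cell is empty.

P → λ

FIRST(T): from T→y y we get {y}. So FIRST(T) = {y}.
FIRST(P): from P→λ we get {λ}; from P→z y c P we get {z}. So FIRST(P) = {λ, z}.
FIRST(Q): from Q→λ we get {λ}; from Q→e Q T we get {e}; from Q→P c e T we get {c, z}. So FIRST(Q) = {λ, c, e, z}.
FOLLOW(Q) includes $ since Q is the start symbol.
FOLLOW(P): in Q→P c e T, P is followed by c e T with FIRST {c}; in P→z y c P, the suffix after P is empty (adds nothing new). Thus FOLLOW(P) = {c}.
For P → λ: FIRST(λ) = {λ}, so it goes in M[P, t] for t ∈ {}; since λ ∈ FIRST, also for every t ∈ FOLLOW(P) = {c}.
For P → z y c P: FIRST(z y c P) = {z}, so it goes in M[P, t] for t ∈ {z}.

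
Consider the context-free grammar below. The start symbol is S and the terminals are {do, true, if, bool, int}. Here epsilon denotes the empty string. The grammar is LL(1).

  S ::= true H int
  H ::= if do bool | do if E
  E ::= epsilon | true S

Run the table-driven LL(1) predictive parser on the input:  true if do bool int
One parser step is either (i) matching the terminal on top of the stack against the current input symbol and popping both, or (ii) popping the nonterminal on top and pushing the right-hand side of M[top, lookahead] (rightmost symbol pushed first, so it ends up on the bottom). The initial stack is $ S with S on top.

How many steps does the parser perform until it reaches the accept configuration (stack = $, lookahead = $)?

     Stack             Input                  Action
  1  $ S               true if do bool int $  expand S ::= true H int
  2  $ int H true      true if do bool int $  match true
  3  $ int H           if do bool int $       expand H ::= if do bool
  4  $ int bool do if  if do bool int $       match if
  5  $ int bool do     do bool int $          match do
  6  $ int bool        bool int $             match bool
  7  $ int             int $                  match int
Accept reached after 7 steps.

7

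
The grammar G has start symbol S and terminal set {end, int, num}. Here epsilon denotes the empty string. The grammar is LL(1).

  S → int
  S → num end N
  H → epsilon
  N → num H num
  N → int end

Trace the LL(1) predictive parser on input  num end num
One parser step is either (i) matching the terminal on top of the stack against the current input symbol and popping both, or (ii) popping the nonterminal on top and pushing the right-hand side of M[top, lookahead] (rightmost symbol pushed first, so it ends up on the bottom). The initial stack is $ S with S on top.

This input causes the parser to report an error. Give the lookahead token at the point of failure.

step 1: stack=$ S  input=num end num $  — expand S → num end N
step 2: stack=$ N end num  input=num end num $  — match num
step 3: stack=$ N end  input=end num $  — match end
step 4: stack=$ N  input=num $  — expand N → num H num
step 5: stack=$ num H num  input=num $  — match num
step 6: stack=$ num H  input=$  — error: M[H, $] is empty

$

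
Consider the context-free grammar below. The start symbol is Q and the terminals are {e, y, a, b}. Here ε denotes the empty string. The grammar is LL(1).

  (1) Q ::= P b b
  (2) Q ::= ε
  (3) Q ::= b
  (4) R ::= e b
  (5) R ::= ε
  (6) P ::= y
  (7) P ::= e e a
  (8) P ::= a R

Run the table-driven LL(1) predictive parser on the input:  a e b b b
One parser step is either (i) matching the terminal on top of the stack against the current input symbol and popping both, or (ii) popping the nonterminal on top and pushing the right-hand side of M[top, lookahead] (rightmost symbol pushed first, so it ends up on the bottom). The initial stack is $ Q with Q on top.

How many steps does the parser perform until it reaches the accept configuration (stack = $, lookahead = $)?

step 1: stack=$ Q  input=a e b b b $  — expand Q ::= P b b
step 2: stack=$ b b P  input=a e b b b $  — expand P ::= a R
step 3: stack=$ b b R a  input=a e b b b $  — match a
step 4: stack=$ b b R  input=e b b b $  — expand R ::= e b
step 5: stack=$ b b b e  input=e b b b $  — match e
step 6: stack=$ b b b  input=b b b $  — match b
step 7: stack=$ b b  input=b b $  — match b
step 8: stack=$ b  input=b $  — match b
Accept reached after 8 steps.

8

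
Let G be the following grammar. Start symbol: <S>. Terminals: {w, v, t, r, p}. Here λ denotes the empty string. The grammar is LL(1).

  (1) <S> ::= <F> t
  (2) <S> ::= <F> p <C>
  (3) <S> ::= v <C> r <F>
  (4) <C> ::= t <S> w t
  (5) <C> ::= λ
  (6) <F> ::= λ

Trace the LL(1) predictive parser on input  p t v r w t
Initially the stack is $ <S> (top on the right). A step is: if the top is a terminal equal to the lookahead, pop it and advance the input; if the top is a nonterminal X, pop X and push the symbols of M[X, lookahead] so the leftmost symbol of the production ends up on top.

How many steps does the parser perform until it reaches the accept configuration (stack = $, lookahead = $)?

12

      Stack              Input          Action
   1  $ <S>              p t v r w t $  expand <S> ::= <F> p <C>
   2  $ <C> p <F>        p t v r w t $  expand <F> ::= λ
   3  $ <C> p            p t v r w t $  match p
   4  $ <C>              t v r w t $    expand <C> ::= t <S> w t
   5  $ t w <S> t        t v r w t $    match t
   6  $ t w <S>          v r w t $      expand <S> ::= v <C> r <F>
   7  $ t w <F> r <C> v  v r w t $      match v
   8  $ t w <F> r <C>    r w t $        expand <C> ::= λ
   9  $ t w <F> r        r w t $        match r
  10  $ t w <F>          w t $          expand <F> ::= λ
  11  $ t w              w t $          match w
  12  $ t                t $            match t
Accept reached after 12 steps.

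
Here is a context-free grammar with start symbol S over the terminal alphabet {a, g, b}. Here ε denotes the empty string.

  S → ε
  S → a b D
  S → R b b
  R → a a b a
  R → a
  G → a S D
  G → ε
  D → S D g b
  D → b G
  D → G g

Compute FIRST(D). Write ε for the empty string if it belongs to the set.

{a, b, g}

FIRST(R): from R→a a b a we get {a}; from R→a we get {a}. So FIRST(R) = {a}.
FIRST(G): from G→a S D we get {a}; from G→ε we get {ε}. So FIRST(G) = {ε, a}.
FIRST(S): from S→ε we get {ε}; from S→a b D we get {a}; from S→R b b we get {a}. So FIRST(S) = {ε, a}.
FIRST(D): from D→S D g b we get {a, b, g}; from D→b G we get {b}; from D→G g we get {a, g}. So FIRST(D) = {a, b, g}.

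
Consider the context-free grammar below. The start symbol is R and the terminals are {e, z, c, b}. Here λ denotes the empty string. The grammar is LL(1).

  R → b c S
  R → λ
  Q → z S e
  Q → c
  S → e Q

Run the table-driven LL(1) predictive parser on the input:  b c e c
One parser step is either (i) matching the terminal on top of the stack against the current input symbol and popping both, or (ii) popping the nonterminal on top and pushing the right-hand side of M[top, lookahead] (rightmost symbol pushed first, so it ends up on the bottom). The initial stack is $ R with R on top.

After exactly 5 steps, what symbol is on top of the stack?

Q

     Stack    Input      Action
  1  $ R      b c e c $  expand R → b c S
  2  $ S c b  b c e c $  match b
  3  $ S c    c e c $    match c
  4  $ S      e c $      expand S → e Q
  5  $ Q e    e c $      match e
Stack after step 5: $ Q (top = Q).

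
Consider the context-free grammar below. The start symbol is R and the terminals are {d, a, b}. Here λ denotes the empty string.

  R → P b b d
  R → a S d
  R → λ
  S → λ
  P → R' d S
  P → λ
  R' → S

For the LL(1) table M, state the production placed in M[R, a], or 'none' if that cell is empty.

R → a S d

FIRST(S): from S→λ we get {λ}. So FIRST(S) = {λ}.
FIRST(R'): from R'→S we get {λ}. So FIRST(R') = {λ}.
FIRST(P): from P→R' d S we get {d}; from P→λ we get {λ}. So FIRST(P) = {λ, d}.
FIRST(R): from R→P b b d we get {b, d}; from R→a S d we get {a}; from R→λ we get {λ}. So FIRST(R) = {λ, a, b, d}.
FOLLOW(R) includes $ since R is the start symbol.
FOLLOW(R): R appears on no right-hand side. Thus FOLLOW(R) = {$}.
For R → P b b d: FIRST(P b b d) = {b, d}, so it goes in M[R, t] for t ∈ {b, d}.
For R → a S d: FIRST(a S d) = {a}, so it goes in M[R, t] for t ∈ {a}.
For R → λ: FIRST(λ) = {λ}, so it goes in M[R, t] for t ∈ {}; since λ ∈ FIRST, also for every t ∈ FOLLOW(R) = {$}.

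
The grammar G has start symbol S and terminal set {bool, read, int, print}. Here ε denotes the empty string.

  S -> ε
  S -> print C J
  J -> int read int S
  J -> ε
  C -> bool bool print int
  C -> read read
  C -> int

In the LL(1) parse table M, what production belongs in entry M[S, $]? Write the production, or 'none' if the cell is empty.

FIRST(S) = {ε, print}
FIRST(J) = {ε, int}
FIRST(C) = {bool, int, read}
FOLLOW(S) includes $ since S is the start symbol.
FOLLOW(S): in J->int read int S, the suffix after S is empty, so FOLLOW(S) ⊇ FOLLOW(J) = {$}. Thus FOLLOW(S) = {$}.
FOLLOW(J): in S->print C J, the suffix after J is empty, so FOLLOW(J) ⊇ FOLLOW(S) = {$}. Thus FOLLOW(J) = {$}.
For S -> ε: FIRST(ε) = {ε}, so it goes in M[S, t] for t ∈ {}; since ε ∈ FIRST, also for every t ∈ FOLLOW(S) = {$}.
For S -> print C J: FIRST(print C J) = {print}, so it goes in M[S, t] for t ∈ {print}.

S -> ε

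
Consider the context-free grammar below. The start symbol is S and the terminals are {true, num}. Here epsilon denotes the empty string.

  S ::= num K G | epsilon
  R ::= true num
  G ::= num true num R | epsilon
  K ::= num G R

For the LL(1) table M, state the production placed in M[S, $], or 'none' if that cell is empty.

S ::= epsilon

FIRST(S): from S::=num K G we get {num}; from S::=epsilon we get {epsilon}. So FIRST(S) = {epsilon, num}.
FIRST(R): from R::=true num we get {true}. So FIRST(R) = {true}.
FIRST(G): from G::=num true num R we get {num}; from G::=epsilon we get {epsilon}. So FIRST(G) = {epsilon, num}.
FIRST(K): from K::=num G R we get {num}. So FIRST(K) = {num}.
FOLLOW(S) includes $ since S is the start symbol.
FOLLOW(S): S appears on no right-hand side. Thus FOLLOW(S) = {$}.
For S ::= num K G: FIRST(num K G) = {num}, so it goes in M[S, t] for t ∈ {num}.
For S ::= epsilon: FIRST(epsilon) = {epsilon}, so it goes in M[S, t] for t ∈ {}; since epsilon ∈ FIRST, also for every t ∈ FOLLOW(S) = {$}.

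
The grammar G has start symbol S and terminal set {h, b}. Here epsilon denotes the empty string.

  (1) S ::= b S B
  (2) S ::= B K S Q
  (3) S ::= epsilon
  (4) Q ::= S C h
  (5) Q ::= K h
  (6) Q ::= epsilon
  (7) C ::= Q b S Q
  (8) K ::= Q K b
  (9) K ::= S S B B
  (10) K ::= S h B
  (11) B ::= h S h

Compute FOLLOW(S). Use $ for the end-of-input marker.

FIRST(B) = {h}
FIRST(S) = {epsilon, b, h}  (via B K S Q)
FIRST(Q) = {epsilon, b, h}  (via S C h, K h)
FIRST(C) = {b, h}  (via Q b S Q)
FIRST(K) = {b, h}  (via Q K b, S S B B, S h B)
FOLLOW(S) includes $ since S is the start symbol.
FOLLOW(C): in Q::=S C h, C is followed by h with FIRST {h}. Thus FOLLOW(C) = {h}.
FOLLOW(S): in S::=b S B, S is followed by B with FIRST {h}; in S::=B K S Q, S is followed by Q with FIRST {epsilon, b, h}; in S::=B K S Q, the suffix after S is nullable (adds nothing new); in Q::=S C h, S is followed by C h with FIRST {b, h}; in C::=Q b S Q, S is followed by Q with FIRST {epsilon, b, h}; in C::=Q b S Q, the suffix after S is nullable, so FOLLOW(S) ⊇ FOLLOW(C) = {h}; in K::=S S B B (occurrence 1), S is followed by S B B with FIRST {b, h}; in K::=S S B B (occurrence 2), S is followed by B B with FIRST {h}; in K::=S h B, S is followed by h B with FIRST {h}; in B::=h S h, S is followed by h with FIRST {h}. Thus FOLLOW(S) = {$, b, h}.
FOLLOW(Q): in S::=B K S Q, the suffix after Q is empty, so FOLLOW(Q) ⊇ FOLLOW(S) = {$, b, h}; in C::=Q b S Q (occurrence 1), Q is followed by b S Q with FIRST {b}; in C::=Q b S Q (occurrence 2), the suffix after Q is empty, so FOLLOW(Q) ⊇ FOLLOW(C) = {h}; in K::=Q K b, Q is followed by K b with FIRST {b, h}. Thus FOLLOW(Q) = {$, b, h}.
FOLLOW(K): in S::=B K S Q, K is followed by S Q with FIRST {epsilon, b, h}; in S::=B K S Q, the suffix after K is nullable, so FOLLOW(K) ⊇ FOLLOW(S) = {$, b, h}; in Q::=K h, K is followed by h with FIRST {h}; in K::=Q K b, K is followed by b with FIRST {b}. Thus FOLLOW(K) = {$, b, h}.
FOLLOW(B): in S::=b S B, the suffix after B is empty, so FOLLOW(B) ⊇ FOLLOW(S) = {$, b, h}; in S::=B K S Q, B is followed by K S Q with FIRST {b, h}; in K::=S S B B (occurrence 1), B is followed by B with FIRST {h}; in K::=S S B B (occurrence 2), the suffix after B is empty, so FOLLOW(B) ⊇ FOLLOW(K) = {$, b, h}; in K::=S h B, the suffix after B is empty, so FOLLOW(B) ⊇ FOLLOW(K) = {$, b, h}. Thus FOLLOW(B) = {$, b, h}.

{$, b, h}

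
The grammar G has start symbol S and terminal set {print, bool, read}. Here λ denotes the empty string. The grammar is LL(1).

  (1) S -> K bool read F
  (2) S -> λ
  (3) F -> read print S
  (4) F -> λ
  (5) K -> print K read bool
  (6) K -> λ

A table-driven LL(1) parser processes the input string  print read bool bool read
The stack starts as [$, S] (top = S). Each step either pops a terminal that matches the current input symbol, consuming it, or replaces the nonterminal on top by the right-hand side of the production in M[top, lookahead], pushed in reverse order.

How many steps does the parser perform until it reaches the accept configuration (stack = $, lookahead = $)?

     Stack                            Input                        Action
  1  $ S                              print read bool bool read $  expand S -> K bool read F
  2  $ F read bool K                  print read bool bool read $  expand K -> print K read bool
  3  $ F read bool bool read K print  print read bool bool read $  match print
  4  $ F read bool bool read K        read bool bool read $        expand K -> λ
  5  $ F read bool bool read          read bool bool read $        match read
  6  $ F read bool bool               bool bool read $             match bool
  7  $ F read bool                    bool read $                  match bool
  8  $ F read                         read $                       match read
  9  $ F                              $                            expand F -> λ
Accept reached after 9 steps.

9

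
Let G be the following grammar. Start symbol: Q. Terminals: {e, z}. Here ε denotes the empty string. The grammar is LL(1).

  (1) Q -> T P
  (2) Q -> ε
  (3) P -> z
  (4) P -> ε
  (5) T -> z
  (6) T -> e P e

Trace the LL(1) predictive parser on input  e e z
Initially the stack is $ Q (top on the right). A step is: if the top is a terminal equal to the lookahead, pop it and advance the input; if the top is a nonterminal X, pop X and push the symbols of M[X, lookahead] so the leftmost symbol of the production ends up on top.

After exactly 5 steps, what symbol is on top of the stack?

step 1: stack=$ Q  input=e e z $  — expand Q -> T P
step 2: stack=$ P T  input=e e z $  — expand T -> e P e
step 3: stack=$ P e P e  input=e e z $  — match e
step 4: stack=$ P e P  input=e z $  — expand P -> ε
step 5: stack=$ P e  input=e z $  — match e
Stack after step 5: $ P (top = P).

P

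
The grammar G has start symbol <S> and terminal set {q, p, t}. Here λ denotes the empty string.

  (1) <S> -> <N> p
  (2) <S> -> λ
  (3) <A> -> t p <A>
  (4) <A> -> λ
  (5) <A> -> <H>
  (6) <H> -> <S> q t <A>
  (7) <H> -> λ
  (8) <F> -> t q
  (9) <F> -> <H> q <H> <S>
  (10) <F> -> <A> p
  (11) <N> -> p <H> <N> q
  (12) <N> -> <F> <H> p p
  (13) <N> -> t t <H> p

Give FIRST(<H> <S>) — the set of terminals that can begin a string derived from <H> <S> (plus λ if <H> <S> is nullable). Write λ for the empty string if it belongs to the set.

{λ, p, q, t}

FIRST(<S>): from <S>-><N> p we get {p, q, t}; from <S>->λ we get {λ}. So FIRST(<S>) = {λ, p, q, t}.
FIRST(<H>): from <H>-><S> q t <A> we get {p, q, t}; from <H>->λ we get {λ}. So FIRST(<H>) = {λ, p, q, t}.
FIRST(<A>): from <A>->t p <A> we get {t}; from <A>->λ we get {λ}; from <A>-><H> we get {λ, p, q, t}. So FIRST(<A>) = {λ, p, q, t}.
FIRST(<F>): from <F>->t q we get {t}; from <F>-><H> q <H> <S> we get {p, q, t}; from <F>-><A> p we get {p, q, t}. So FIRST(<F>) = {p, q, t}.
FIRST(<N>): from <N>->p <H> <N> q we get {p}; from <N>-><F> <H> p p we get {p, q, t}; from <N>->t t <H> p we get {t}. So FIRST(<N>) = {p, q, t}.
FIRST(<H> <S>): take FIRST of each symbol in turn, carrying on past any symbol whose FIRST contains λ; result {λ, p, q, t}.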